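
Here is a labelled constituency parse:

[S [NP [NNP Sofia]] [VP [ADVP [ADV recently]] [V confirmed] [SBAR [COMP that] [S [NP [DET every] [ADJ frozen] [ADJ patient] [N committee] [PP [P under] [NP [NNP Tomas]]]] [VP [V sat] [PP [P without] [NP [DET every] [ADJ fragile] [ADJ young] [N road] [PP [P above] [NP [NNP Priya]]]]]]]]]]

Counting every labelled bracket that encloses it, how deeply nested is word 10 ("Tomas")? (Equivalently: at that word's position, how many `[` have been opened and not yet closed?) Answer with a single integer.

Path from the root down to the word: S → VP → SBAR → S → NP → PP → NP → NNP. That is 8 enclosing brackets.

8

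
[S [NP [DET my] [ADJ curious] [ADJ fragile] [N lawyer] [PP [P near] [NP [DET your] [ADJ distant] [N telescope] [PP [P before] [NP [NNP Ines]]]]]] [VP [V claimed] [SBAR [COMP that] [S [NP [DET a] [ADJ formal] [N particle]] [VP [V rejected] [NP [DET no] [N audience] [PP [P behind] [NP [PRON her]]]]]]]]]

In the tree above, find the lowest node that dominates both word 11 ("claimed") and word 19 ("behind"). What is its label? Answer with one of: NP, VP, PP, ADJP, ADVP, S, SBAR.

VP

Both words fall inside [VP claimed that a formal particle rejected no audience behind her] (words 11–20), and no smaller constituent contains them both. Label: VP.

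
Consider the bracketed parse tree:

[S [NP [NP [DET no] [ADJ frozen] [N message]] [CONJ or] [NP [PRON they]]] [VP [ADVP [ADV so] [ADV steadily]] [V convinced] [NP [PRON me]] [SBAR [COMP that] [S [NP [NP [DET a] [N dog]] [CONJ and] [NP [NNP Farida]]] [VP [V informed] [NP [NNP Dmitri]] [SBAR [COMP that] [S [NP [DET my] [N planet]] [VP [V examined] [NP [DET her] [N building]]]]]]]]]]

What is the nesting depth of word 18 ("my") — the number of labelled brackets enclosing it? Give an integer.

9

Counting open brackets not yet closed at "my": [S [VP [SBAR [S [VP [SBAR [S [NP [DET = 9.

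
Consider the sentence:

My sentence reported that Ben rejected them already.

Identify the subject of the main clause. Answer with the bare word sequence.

my sentence

The subject of the main clause is the NP immediately before the verb "reported": "my sentence".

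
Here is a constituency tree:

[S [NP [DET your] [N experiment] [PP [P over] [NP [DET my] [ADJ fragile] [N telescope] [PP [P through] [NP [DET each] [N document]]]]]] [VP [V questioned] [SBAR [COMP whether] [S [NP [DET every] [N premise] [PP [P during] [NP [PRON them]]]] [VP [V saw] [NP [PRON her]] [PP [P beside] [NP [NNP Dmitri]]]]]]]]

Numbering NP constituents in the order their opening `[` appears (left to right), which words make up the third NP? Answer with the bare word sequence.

each document

In left-to-right order the NP constituents are "your experiment over my fragile telescope through each document"; "my fragile telescope through each document"; "each document"; "every premise during them"; "them"; "her"; "Dmitri". Number 3 is "each document".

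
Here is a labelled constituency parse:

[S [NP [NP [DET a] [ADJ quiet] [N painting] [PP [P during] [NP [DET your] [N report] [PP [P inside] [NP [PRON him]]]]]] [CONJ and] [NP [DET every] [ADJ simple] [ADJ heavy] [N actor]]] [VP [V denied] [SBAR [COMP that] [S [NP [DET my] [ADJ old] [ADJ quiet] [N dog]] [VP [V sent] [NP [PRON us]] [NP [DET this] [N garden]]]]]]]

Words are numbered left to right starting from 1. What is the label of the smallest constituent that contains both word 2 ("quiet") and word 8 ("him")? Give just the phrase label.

The smallest bracket enclosing both words is [NP a quiet painting during your report inside him], so the label is NP.

NP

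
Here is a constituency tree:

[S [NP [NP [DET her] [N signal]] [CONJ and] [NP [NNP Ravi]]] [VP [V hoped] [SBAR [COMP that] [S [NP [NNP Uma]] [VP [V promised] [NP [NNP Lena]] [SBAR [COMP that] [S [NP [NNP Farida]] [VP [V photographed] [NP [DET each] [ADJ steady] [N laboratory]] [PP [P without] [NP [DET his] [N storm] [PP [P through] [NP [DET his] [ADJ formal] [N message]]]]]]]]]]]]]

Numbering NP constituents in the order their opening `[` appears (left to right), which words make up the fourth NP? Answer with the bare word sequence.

Opening `[NP` markers occur at word positions 1, 1, 4, 7, 9, 11, 13, 17, 20; the fourth of these opens the constituent [NP Uma].

Uma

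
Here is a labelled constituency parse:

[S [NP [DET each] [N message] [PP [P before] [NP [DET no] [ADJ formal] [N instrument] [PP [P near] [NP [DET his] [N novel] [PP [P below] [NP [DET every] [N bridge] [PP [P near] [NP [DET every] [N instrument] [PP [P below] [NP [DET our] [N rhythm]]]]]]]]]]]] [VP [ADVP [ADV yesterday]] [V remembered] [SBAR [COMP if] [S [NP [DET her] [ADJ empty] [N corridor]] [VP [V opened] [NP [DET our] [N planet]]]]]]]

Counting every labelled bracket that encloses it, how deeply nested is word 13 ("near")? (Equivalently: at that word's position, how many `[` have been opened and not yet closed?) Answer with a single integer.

10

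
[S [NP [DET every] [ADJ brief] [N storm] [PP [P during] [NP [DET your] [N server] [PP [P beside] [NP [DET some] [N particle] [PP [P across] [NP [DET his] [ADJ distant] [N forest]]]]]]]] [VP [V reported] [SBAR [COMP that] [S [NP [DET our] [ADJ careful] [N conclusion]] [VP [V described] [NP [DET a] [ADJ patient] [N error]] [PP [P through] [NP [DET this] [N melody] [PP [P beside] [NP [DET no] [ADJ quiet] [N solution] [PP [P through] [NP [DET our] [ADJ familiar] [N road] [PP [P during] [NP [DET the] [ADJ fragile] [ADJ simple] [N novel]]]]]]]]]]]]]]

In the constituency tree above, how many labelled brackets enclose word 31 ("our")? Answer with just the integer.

12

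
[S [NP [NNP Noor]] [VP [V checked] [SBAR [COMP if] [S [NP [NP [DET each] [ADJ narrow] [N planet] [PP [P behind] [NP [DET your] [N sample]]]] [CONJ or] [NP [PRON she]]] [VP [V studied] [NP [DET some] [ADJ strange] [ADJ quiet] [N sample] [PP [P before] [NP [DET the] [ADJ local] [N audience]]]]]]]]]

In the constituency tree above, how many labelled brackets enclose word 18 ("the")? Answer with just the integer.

9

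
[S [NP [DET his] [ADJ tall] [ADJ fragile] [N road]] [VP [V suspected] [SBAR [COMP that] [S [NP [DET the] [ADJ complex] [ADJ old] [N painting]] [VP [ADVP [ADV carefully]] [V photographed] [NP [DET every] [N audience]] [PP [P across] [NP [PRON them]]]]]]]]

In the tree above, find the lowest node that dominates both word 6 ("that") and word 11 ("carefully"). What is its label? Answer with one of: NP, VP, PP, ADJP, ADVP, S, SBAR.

SBAR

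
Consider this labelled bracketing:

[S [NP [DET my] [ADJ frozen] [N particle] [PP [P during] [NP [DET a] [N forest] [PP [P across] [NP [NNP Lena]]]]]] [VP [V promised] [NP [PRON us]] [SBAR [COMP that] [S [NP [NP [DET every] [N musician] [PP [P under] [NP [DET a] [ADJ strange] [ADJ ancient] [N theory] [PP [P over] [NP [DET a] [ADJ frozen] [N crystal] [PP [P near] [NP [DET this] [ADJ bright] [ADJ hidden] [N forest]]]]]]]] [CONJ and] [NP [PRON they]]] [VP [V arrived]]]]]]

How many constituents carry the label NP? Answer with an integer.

10

Scanning left to right, an opening `[NP` appears at word positions 1, 5, 8, 10, 12, 12, 15, 20, 24, 29 — 10 in total.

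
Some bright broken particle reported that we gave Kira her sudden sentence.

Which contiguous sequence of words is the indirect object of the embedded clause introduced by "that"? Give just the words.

The verb of the embedded clause introduced by "that" is "gave"; its indirect object is the NP "Kira".

Kira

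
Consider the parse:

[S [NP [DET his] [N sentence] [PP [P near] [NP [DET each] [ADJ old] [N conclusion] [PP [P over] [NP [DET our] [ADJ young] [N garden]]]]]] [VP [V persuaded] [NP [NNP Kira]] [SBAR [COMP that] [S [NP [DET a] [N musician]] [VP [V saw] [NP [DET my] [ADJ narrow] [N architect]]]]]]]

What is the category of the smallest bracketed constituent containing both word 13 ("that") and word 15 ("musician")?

SBAR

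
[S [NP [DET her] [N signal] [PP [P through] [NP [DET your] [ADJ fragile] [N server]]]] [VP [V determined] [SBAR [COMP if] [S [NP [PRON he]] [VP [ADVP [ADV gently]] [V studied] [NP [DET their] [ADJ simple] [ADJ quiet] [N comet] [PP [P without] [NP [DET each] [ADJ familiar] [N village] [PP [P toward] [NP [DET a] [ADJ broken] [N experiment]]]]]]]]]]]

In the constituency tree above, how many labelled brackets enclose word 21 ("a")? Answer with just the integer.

11

The word sits inside DET, which is inside NP, inside PP, inside NP, inside PP, inside NP, inside VP, inside S, inside SBAR, inside VP, inside S — 11 brackets in all.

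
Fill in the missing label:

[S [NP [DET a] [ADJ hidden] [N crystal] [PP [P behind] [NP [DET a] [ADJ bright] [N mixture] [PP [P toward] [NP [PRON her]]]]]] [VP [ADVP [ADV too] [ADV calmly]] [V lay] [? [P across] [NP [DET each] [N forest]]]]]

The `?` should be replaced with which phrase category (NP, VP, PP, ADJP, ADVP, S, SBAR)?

Looking at what the `?` directly dominates — P 'across', NP — this is a prepositional phrase (PP).

PP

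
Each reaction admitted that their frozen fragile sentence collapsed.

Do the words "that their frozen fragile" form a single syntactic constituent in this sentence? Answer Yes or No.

No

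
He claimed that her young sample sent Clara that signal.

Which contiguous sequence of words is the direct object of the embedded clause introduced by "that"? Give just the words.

that signal

Within the embedded clause introduced by "that", the direct object of "sent" is "that signal".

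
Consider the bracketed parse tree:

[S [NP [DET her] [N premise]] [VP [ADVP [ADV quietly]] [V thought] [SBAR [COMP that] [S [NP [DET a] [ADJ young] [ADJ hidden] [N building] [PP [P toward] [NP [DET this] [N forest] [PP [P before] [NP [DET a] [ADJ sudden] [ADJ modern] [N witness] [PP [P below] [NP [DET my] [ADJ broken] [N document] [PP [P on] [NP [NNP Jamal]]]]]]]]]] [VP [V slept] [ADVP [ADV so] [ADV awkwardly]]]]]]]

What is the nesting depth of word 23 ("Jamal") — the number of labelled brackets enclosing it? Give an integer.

The word sits inside NNP, which is inside NP, inside PP, inside NP, inside PP, inside NP, inside PP, inside NP, inside PP, inside NP, inside S, inside SBAR, inside VP, inside S — 14 brackets in all.

14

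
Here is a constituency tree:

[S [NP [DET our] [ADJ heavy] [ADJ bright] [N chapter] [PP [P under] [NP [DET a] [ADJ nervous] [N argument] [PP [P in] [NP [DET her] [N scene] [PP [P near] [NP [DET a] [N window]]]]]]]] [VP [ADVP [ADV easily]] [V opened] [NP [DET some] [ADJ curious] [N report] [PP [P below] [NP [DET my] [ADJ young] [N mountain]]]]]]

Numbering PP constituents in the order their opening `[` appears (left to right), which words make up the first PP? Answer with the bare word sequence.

under a nervous argument in her scene near a window

Opening `[PP` markers occur at word positions 5, 9, 12, 20; the first of these opens the constituent [PP under a nervous argument in her scene near a window].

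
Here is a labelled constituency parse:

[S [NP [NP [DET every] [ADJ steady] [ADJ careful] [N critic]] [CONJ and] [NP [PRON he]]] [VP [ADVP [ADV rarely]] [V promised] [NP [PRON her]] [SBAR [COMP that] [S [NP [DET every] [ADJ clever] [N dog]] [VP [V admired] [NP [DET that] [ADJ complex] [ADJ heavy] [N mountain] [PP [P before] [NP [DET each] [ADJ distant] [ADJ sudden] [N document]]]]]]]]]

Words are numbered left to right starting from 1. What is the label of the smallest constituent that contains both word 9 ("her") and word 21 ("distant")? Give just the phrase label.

VP

Both words fall inside [VP rarely promised her that every clever dog admired that complex heavy mountain before each distant sudden document] (words 7–23), and no smaller constituent contains them both. Label: VP.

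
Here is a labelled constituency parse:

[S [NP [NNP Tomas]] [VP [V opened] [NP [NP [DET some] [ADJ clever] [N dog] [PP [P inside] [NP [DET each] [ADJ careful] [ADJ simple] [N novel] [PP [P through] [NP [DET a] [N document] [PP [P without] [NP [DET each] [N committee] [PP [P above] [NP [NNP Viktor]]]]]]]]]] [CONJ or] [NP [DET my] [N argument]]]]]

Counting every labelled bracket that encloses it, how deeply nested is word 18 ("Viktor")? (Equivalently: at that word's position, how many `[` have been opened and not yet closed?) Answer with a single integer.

13

Counting open brackets not yet closed at "Viktor": [S [VP [NP [NP [PP [NP [PP [NP [PP [NP [PP [NP [NNP = 13.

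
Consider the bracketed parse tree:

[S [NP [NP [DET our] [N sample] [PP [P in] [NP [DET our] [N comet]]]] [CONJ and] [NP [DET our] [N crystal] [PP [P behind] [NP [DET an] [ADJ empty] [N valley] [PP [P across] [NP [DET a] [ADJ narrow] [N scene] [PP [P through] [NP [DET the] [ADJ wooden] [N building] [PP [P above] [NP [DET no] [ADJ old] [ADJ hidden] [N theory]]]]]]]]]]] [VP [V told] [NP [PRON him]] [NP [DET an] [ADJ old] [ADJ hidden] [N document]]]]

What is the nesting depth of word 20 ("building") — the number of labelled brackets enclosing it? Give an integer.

Counting open brackets not yet closed at "building": [S [NP [NP [PP [NP [PP [NP [PP [NP [N = 10.

10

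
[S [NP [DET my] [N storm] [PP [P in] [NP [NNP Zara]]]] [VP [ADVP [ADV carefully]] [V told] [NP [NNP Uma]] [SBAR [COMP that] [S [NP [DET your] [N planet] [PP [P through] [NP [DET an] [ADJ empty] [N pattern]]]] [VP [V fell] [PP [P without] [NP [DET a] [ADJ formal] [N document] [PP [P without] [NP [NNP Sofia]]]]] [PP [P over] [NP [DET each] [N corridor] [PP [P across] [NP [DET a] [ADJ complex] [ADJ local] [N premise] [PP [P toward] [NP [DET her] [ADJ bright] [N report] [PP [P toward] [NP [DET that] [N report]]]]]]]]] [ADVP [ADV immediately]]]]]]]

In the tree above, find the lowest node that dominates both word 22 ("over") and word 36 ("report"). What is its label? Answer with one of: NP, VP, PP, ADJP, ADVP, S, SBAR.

The smallest bracket enclosing both words is [PP over each corridor across a complex local premise toward her bright report toward that report], so the label is PP.

PP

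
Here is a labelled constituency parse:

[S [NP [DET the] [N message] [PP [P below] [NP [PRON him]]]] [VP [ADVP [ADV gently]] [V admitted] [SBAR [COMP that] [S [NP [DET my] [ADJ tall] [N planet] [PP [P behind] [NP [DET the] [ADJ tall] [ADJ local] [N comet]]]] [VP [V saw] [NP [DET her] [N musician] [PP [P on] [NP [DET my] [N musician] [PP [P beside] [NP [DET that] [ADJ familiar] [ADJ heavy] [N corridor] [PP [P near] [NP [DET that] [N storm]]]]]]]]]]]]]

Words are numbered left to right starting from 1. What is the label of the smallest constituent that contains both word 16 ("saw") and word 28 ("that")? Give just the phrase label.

Word 16 lies under S → VP → SBAR → S → VP → V; word 28 lies under S → VP → SBAR → S → VP → NP → PP → NP → PP → NP → PP → NP → DET. The lowest shared node is the VP.

VP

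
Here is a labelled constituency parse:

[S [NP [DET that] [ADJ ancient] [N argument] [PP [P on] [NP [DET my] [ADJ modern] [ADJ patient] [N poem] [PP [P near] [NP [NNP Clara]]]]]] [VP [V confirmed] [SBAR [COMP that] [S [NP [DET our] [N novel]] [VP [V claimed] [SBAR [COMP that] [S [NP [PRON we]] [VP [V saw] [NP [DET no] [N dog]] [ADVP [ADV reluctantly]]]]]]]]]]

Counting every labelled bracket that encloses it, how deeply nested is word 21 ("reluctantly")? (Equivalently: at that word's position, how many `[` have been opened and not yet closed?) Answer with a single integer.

10

The word sits inside ADV, which is inside ADVP, inside VP, inside S, inside SBAR, inside VP, inside S, inside SBAR, inside VP, inside S — 10 brackets in all.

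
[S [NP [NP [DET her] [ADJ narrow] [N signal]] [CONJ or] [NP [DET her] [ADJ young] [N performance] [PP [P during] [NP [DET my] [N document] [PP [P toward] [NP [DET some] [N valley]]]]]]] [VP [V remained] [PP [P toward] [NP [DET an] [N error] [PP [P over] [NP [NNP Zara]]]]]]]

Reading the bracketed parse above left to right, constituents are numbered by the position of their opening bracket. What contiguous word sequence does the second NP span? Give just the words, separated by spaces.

her narrow signal

The NP opening brackets appear, in order, over: "her narrow signal or her young performance during my document toward some valley"; "her narrow signal"; "her young performance during my document toward some valley"; "my document toward some valley"; "some valley"; "an error over Zara"; "Zara". The second one spans "her narrow signal".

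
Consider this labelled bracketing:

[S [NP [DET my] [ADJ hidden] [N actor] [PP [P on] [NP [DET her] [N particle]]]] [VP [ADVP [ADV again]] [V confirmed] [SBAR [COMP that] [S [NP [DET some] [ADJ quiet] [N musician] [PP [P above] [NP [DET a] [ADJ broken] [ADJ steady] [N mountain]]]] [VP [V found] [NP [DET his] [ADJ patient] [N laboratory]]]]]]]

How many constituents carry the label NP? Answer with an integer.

The NP constituents are: [NP my hidden actor on her particle]; [NP her particle]; [NP some quiet musician above a broken steady mountain]; [NP a broken steady mountain]; [NP his patient laboratory]. Total: 5.

5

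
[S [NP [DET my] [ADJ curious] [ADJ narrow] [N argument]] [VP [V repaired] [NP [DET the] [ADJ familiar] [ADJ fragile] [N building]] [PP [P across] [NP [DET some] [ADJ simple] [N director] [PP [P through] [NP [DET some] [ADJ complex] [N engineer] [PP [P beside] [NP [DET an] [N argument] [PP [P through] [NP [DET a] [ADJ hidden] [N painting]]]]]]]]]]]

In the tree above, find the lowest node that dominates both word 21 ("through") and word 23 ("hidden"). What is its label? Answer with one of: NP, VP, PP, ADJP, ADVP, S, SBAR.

Word 21 lies under S → VP → PP → NP → PP → NP → PP → NP → PP → P; word 23 lies under S → VP → PP → NP → PP → NP → PP → NP → PP → NP → ADJ. The lowest shared node is the PP.

PP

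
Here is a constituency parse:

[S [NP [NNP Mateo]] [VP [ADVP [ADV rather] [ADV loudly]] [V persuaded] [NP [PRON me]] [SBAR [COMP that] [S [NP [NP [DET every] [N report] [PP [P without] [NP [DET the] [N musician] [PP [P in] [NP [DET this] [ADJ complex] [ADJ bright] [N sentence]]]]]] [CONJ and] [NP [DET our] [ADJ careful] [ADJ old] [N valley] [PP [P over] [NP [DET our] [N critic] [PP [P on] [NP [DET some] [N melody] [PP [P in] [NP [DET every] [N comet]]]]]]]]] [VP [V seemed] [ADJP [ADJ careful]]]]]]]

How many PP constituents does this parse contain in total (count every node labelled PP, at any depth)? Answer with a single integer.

The PP constituents are: [PP without the musician in this complex bright sentence]; [PP in this complex bright sentence]; [PP over our critic on some melody in every comet]; [PP on some melody in every comet]; [PP in every comet]. Total: 5.

5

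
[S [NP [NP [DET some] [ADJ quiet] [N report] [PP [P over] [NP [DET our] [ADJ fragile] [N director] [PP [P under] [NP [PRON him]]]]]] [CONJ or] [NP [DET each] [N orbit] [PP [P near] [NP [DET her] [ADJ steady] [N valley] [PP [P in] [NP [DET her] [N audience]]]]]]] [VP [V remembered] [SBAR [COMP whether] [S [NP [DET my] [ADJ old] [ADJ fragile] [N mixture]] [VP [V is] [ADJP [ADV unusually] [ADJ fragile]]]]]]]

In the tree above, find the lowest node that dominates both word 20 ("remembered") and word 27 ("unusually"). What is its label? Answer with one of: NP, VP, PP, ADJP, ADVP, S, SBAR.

VP

Word 20 lies under S → VP → V; word 27 lies under S → VP → SBAR → S → VP → ADJP → ADV. The lowest shared node is the VP.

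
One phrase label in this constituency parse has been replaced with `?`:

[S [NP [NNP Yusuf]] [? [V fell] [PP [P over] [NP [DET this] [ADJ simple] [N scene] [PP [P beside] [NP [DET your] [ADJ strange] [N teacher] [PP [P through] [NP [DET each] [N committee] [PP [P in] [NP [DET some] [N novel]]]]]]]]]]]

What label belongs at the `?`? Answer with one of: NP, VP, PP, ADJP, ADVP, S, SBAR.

VP

A constituent whose immediate children are V 'fell', PP is a verb phrase: VP.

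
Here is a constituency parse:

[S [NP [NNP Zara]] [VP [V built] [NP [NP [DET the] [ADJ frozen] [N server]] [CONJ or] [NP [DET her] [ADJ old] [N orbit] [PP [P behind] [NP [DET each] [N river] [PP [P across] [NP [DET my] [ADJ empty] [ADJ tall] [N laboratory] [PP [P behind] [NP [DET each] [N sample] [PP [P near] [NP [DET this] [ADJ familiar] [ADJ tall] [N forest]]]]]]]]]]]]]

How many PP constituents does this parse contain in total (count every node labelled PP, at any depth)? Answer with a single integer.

4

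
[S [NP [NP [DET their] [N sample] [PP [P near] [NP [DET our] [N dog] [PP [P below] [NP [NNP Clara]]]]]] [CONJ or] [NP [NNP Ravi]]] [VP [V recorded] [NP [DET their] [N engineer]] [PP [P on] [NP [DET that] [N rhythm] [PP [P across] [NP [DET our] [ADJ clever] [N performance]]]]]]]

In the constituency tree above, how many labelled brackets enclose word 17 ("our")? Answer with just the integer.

7

The word sits inside DET, which is inside NP, inside PP, inside NP, inside PP, inside VP, inside S — 7 brackets in all.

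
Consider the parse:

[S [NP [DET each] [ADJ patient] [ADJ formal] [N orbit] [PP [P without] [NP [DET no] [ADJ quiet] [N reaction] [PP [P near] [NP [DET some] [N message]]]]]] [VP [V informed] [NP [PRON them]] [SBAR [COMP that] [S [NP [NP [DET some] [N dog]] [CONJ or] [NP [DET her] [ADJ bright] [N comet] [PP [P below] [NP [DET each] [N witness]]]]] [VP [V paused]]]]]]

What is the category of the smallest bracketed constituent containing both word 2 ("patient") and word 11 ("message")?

The smallest bracket enclosing both words is [NP each patient formal orbit without no quiet reaction near some message], so the label is NP.

NP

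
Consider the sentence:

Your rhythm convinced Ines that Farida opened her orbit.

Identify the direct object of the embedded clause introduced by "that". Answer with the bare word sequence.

her orbit

"opened" heads the VP of the embedded clause introduced by "that", and "her orbit" is its direct object.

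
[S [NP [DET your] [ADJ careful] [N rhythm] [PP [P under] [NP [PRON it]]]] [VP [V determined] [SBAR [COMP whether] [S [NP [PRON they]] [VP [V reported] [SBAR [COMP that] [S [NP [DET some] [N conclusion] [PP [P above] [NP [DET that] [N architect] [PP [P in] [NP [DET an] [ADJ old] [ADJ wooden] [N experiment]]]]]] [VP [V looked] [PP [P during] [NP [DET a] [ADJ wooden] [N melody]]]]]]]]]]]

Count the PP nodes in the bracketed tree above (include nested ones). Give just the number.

4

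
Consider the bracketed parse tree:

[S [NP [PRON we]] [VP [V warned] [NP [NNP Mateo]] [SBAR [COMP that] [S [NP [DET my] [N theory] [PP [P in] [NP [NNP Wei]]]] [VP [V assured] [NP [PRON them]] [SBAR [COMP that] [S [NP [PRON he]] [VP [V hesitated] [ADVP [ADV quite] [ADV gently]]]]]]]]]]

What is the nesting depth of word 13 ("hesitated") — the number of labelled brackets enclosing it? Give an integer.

9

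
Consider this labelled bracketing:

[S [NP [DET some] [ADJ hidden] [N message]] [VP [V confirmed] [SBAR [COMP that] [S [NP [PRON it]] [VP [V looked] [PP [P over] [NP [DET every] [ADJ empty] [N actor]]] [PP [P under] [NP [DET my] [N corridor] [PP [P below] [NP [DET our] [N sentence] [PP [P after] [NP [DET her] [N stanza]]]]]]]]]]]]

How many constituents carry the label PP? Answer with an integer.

4

Listing each PP by its span: [PP over every empty actor]; [PP under my corridor below our sentence after her stanza]; [PP below our sentence after her stanza]; [PP after her stanza] — that makes 4.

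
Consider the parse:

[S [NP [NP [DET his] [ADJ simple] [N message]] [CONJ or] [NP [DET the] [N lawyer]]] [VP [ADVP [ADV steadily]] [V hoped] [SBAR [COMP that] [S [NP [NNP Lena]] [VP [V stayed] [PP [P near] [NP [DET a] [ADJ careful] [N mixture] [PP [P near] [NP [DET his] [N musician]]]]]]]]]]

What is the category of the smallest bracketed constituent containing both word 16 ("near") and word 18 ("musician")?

The smallest bracket enclosing both words is [PP near his musician], so the label is PP.

PP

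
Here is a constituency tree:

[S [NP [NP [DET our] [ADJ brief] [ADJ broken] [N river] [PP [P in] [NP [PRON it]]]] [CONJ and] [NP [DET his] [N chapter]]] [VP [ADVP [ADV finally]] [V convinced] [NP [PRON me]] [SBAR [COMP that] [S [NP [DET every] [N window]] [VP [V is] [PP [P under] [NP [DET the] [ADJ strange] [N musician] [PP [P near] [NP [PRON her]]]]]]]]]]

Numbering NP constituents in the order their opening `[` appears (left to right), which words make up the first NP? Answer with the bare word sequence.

Opening `[NP` markers occur at word positions 1, 1, 6, 8, 12, 14, 18, 22; the first of these opens the constituent [NP our brief broken river in it and his chapter].

our brief broken river in it and his chapter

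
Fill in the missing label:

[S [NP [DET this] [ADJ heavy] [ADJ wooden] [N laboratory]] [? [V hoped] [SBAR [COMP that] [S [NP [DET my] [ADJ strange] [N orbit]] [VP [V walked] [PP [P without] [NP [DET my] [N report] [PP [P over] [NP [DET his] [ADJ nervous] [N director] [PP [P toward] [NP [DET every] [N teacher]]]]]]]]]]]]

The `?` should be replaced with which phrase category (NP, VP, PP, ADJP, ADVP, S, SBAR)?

VP

A constituent whose immediate children are V 'hoped', SBAR is a verb phrase: VP.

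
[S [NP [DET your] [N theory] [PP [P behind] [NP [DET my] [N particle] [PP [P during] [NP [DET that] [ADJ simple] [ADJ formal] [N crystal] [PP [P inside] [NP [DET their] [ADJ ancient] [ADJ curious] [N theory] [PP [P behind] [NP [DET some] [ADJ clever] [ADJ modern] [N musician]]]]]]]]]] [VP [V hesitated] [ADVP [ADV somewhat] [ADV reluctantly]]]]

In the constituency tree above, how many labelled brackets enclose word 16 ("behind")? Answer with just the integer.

The word sits inside P, which is inside PP, inside NP, inside PP, inside NP, inside PP, inside NP, inside PP, inside NP, inside S — 10 brackets in all.

10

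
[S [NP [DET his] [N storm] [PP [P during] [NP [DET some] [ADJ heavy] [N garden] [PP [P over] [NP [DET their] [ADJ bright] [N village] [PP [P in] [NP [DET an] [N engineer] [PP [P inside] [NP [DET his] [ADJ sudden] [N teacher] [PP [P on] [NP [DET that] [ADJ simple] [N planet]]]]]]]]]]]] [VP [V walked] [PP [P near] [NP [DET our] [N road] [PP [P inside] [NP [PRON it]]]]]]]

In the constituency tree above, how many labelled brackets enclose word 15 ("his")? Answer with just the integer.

The word sits inside DET, which is inside NP, inside PP, inside NP, inside PP, inside NP, inside PP, inside NP, inside PP, inside NP, inside S — 11 brackets in all.

11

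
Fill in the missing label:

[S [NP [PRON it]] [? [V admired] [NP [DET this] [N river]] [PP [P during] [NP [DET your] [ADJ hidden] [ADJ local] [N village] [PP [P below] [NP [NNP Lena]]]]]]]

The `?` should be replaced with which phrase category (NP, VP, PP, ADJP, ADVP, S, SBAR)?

VP

Looking at what the `?` directly dominates — V 'admired', NP, PP — this is a verb phrase (VP).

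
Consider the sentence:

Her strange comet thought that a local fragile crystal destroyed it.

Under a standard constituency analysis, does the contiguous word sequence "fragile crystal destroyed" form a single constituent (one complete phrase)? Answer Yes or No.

No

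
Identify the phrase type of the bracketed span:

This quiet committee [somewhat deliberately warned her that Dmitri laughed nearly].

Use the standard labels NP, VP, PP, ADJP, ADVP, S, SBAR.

The bracketed span "somewhat deliberately warned her that Dmitri laughed nearly" is headed by "warned", making it a verb phrase (VP).

VP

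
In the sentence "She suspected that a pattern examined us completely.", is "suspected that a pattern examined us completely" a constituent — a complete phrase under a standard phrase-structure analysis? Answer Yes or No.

Yes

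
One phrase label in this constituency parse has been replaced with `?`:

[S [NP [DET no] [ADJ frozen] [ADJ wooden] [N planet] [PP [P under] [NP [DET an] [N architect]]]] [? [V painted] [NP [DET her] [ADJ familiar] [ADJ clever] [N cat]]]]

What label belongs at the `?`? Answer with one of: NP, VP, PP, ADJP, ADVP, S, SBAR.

Looking at what the `?` directly dominates — V 'painted', NP — this is a verb phrase (VP).

VP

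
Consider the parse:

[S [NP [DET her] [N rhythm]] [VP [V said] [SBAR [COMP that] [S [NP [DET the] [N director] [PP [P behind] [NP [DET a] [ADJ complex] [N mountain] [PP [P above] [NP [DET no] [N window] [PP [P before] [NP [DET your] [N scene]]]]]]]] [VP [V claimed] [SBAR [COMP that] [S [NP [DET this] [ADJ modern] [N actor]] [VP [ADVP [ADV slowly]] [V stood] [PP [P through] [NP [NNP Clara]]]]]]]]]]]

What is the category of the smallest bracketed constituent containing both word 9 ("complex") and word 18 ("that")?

S

The smallest bracket enclosing both words is [S the director behind a complex mountain above no window before your scene claimed that this modern actor slowly stood through Clara], so the label is S.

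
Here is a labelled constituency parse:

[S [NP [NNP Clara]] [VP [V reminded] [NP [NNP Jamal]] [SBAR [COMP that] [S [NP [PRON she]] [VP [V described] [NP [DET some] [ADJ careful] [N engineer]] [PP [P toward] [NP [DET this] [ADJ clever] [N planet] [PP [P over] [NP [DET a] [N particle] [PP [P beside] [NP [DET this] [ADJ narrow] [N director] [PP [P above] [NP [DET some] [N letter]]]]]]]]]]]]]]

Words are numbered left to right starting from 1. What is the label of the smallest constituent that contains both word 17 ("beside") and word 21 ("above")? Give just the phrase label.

PP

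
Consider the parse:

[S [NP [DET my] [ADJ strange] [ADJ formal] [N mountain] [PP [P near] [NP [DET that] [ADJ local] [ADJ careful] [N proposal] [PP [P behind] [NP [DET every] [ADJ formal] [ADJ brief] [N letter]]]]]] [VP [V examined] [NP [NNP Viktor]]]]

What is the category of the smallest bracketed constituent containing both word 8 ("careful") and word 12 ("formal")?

Word 8 lies under S → NP → PP → NP → ADJ; word 12 lies under S → NP → PP → NP → PP → NP → ADJ. The lowest shared node is the NP.

NP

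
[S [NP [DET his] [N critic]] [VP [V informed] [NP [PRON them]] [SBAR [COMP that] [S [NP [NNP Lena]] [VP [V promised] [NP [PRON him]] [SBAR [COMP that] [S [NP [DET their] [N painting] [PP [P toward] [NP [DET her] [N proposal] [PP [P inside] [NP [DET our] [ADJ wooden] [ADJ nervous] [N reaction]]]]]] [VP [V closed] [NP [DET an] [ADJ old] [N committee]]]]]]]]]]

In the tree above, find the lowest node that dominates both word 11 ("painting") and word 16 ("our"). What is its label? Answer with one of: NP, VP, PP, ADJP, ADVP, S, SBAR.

NP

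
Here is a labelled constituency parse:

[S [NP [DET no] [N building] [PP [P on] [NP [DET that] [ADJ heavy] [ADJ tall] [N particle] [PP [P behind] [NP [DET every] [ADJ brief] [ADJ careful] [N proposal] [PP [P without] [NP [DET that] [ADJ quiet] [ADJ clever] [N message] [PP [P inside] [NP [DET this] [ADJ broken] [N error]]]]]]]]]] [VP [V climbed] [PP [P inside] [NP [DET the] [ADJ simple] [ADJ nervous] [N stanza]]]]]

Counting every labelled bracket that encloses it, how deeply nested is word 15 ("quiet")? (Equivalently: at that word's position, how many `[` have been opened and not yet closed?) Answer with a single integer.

The word sits inside ADJ, which is inside NP, inside PP, inside NP, inside PP, inside NP, inside PP, inside NP, inside S — 9 brackets in all.

9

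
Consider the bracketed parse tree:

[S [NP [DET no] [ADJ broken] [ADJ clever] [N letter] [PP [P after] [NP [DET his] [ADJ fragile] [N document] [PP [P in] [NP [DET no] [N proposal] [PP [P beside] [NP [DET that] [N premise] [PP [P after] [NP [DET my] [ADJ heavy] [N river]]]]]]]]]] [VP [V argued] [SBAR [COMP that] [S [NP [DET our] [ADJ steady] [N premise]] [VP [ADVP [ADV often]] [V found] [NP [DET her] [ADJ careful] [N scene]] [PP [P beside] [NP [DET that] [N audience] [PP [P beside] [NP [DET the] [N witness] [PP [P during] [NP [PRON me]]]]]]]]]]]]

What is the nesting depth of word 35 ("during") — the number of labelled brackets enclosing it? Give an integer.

Path from the root down to the word: S → VP → SBAR → S → VP → PP → NP → PP → NP → PP → P. That is 11 enclosing brackets.

11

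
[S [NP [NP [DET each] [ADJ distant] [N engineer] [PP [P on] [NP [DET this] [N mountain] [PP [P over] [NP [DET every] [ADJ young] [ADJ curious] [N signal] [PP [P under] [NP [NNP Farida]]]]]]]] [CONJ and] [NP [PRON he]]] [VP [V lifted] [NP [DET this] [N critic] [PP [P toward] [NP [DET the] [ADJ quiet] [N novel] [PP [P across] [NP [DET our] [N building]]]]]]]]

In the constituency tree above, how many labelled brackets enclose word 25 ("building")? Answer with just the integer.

The word sits inside N, which is inside NP, inside PP, inside NP, inside PP, inside NP, inside VP, inside S — 8 brackets in all.

8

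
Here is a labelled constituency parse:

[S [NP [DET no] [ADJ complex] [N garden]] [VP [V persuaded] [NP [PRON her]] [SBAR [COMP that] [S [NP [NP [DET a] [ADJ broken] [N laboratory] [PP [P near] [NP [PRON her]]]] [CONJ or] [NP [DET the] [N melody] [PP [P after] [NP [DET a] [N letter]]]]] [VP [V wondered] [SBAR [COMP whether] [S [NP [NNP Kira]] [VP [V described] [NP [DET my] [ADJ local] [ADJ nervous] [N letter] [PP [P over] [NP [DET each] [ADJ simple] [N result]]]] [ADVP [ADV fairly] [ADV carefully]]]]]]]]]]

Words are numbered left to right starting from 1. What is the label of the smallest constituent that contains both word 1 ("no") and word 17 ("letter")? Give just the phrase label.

S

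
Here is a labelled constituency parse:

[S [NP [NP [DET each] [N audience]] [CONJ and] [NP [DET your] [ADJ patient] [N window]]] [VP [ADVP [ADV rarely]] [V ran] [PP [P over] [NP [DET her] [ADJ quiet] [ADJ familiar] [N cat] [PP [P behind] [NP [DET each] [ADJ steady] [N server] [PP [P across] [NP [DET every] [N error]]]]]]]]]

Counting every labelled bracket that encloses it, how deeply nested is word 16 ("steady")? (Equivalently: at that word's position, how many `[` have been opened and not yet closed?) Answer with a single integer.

Path from the root down to the word: S → VP → PP → NP → PP → NP → ADJ. That is 7 enclosing brackets.

7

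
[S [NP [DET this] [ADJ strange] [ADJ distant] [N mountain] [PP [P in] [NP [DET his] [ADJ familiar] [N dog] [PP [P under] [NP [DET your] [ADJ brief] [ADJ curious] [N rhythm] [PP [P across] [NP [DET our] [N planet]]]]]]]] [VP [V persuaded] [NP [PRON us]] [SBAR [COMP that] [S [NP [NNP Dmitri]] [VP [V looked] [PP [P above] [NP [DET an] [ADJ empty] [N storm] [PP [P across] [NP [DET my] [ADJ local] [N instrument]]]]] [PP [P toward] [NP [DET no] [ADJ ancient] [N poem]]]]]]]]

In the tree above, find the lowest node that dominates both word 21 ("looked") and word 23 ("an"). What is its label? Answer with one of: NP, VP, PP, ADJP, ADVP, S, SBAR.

VP

Both words fall inside [VP looked above an empty storm across my local instrument toward no ancient poem] (words 21–33), and no smaller constituent contains them both. Label: VP.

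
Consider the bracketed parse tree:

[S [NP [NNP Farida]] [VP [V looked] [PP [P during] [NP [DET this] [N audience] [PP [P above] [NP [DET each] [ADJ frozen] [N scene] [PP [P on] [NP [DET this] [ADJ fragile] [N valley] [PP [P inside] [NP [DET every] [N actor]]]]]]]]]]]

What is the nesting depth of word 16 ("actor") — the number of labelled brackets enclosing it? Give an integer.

11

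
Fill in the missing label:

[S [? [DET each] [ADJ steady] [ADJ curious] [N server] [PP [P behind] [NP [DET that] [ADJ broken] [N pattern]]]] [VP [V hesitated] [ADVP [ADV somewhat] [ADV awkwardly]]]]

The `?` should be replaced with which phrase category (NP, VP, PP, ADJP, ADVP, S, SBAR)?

NP

Looking at what the `?` directly dominates — DET 'each', ADJ 'steady', ADJ 'curious', N 'server', PP — this is a noun phrase (NP).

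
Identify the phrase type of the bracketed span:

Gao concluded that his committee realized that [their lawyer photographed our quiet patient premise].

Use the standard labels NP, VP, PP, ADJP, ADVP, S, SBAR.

The bracketed span "their lawyer photographed our quiet patient premise" is headed by "photographed", making it a clause (S).

S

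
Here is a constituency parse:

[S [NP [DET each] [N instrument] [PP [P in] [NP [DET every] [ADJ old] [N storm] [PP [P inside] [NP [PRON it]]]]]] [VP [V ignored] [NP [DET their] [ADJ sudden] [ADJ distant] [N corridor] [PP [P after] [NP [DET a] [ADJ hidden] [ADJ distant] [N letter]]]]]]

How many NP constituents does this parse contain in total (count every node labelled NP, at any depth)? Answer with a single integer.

5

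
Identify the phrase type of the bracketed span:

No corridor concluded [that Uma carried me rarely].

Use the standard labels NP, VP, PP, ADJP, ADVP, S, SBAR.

SBAR

The bracketed span "that Uma carried me rarely" is headed by "that", making it a subordinate clause (SBAR).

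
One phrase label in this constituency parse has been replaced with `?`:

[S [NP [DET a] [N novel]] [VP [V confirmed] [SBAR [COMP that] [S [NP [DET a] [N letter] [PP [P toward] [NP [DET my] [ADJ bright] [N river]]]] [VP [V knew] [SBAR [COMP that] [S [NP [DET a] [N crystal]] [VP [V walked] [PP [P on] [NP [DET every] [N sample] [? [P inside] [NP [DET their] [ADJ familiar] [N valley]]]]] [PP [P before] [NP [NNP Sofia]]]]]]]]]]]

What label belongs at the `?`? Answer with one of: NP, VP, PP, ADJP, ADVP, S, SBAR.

PP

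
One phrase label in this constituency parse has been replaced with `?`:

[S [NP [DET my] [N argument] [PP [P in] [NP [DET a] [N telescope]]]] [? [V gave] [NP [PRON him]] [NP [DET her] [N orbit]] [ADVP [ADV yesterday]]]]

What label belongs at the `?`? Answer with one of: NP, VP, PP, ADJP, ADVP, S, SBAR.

VP

A constituent whose immediate children are V 'gave', NP, NP, ADVP is a verb phrase: VP.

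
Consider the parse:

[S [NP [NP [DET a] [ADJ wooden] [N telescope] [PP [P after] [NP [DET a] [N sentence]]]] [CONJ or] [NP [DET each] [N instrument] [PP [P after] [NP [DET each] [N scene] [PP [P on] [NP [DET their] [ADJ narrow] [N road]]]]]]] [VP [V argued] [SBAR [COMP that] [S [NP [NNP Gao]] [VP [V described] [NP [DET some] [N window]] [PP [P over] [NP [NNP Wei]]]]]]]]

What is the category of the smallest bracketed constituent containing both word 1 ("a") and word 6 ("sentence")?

NP

Both words fall inside [NP a wooden telescope after a sentence] (words 1–6), and no smaller constituent contains them both. Label: NP.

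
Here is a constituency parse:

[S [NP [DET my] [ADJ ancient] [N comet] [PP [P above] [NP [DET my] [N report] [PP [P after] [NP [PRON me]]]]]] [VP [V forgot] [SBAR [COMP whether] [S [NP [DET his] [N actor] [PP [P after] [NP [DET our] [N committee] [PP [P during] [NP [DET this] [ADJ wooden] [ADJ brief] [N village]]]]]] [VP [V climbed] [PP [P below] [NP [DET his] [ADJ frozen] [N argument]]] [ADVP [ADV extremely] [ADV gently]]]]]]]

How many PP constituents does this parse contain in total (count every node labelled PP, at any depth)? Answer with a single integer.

5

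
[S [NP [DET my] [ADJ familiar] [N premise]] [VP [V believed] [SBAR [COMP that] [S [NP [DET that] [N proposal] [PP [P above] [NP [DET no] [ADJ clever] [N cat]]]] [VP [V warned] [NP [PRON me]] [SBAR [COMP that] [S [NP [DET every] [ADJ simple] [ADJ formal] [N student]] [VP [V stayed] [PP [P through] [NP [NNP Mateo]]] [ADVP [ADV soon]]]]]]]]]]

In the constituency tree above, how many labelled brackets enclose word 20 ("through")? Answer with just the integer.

The word sits inside P, which is inside PP, inside VP, inside S, inside SBAR, inside VP, inside S, inside SBAR, inside VP, inside S — 10 brackets in all.

10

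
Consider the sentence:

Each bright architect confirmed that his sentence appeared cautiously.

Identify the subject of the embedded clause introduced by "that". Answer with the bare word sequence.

his sentence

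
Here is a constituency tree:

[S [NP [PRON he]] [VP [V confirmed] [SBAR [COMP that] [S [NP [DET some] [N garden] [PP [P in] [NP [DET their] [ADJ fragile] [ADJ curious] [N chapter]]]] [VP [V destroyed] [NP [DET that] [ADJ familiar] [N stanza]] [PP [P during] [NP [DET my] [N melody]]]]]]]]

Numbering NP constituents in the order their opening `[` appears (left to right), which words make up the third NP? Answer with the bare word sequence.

their fragile curious chapter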